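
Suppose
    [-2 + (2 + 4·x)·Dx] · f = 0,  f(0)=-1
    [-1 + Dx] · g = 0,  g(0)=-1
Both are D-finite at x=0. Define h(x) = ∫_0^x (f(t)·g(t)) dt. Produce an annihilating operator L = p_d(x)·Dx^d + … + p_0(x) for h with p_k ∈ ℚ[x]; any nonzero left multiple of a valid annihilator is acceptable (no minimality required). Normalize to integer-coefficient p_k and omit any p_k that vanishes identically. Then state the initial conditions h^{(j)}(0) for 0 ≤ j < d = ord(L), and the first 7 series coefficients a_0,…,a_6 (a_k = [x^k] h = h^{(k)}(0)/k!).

L = (-2 - 2·x)·Dx + (1 + 2·x)·Dx^2  (order 2).
h: a_k = 0, 1, 1, 1/3, 1/6, -1/30, 7/90, …
ICs: h(0) = 0, h′(0) = 1.

f: a_k = -1, -1, 1/2, -1/2, 5/8, -7/8, 21/16, …
g: a_k = -1, -1, -1/2, -1/6, -1/24, -1/120, -1/720, …
L₀ := L_f ⊗_s L_g (sym. prod.), ord ≤ 1.
h=∫h₀ ⇒ L = L₀·Dx.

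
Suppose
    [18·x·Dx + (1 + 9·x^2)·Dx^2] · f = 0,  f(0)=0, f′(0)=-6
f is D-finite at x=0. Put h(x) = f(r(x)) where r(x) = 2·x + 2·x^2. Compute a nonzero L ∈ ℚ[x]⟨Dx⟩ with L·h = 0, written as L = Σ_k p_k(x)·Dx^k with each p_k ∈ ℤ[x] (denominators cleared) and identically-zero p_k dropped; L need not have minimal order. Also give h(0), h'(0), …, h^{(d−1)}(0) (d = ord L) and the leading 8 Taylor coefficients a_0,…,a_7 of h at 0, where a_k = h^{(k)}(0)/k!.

f: a_k = 0, -6, 0, 18, 0, -486/5, 0, 4374/7, …
f∘r: x↦r, Dx↦Dx/r' in L_f ⇒ L₀.
L = (-2 + 72·x + 288·x^2 + 432·x^3 + 216·x^4)·Dx + (1 + 2·x + 36·x^2 + 144·x^3 + 180·x^4 + 72·x^5)·Dx^2  (order 2).
h: a_k = 0, -12, -12, 144, 432, -13392/5, -15408, 342144/7, …
ICs: h(0) = 0, h′(0) = -12.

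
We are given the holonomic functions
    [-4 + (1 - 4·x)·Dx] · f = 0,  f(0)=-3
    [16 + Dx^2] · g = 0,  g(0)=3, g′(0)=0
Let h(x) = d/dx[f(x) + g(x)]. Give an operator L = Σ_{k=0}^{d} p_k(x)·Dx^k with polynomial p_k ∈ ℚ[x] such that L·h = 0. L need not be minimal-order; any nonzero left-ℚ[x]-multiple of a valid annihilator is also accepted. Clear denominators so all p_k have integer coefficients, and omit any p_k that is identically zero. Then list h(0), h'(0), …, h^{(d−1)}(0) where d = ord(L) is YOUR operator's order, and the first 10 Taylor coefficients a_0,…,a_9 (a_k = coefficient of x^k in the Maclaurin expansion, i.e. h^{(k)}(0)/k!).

f: a_k = -3, -12, -48, -192, -768, -3072, -12288, -49152, -196608, -786432, …
g: a_k = 3, 0, -24, 0, 32, 0, -256/15, 0, 512/105, 0, …
Weyl lclm of L_f,L_g ⇒ L₀ (ord ≤ 3).
Differentiate: ansatz ord ≤ ord L₀ ⇒ L.
L = (1664 - 1024·x + 2048·x^2) + (-112 + 576·x - 768·x^2 + 1024·x^3)·Dx + (104 - 64·x + 128·x^2)·Dx^2 + (-7 + 36·x - 48·x^2 + 64·x^3)·Dx^3  (order 3).
h: a_k = -12, -144, -576, -2944, -15360, -369152/5, -344064, -165146624/105, -7077888, -29727137792/945, …
ICs: h(0) = -12, h′(0) = -144, h′′(0) = -1152.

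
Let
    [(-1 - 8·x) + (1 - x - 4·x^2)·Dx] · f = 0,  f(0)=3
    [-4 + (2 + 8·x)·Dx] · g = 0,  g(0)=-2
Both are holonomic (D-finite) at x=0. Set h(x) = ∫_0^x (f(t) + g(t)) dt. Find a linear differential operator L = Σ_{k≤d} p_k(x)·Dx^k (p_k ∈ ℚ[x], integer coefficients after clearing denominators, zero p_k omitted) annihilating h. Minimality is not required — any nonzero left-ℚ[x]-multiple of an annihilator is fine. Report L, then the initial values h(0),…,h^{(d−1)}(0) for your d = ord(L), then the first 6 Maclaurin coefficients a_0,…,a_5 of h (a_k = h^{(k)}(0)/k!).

L = (-24 - 156·x - 336·x^2 - 640·x^3)·Dx + (14 + 96·x + 420·x^2 + 1184·x^3 + 1600·x^4)·Dx^2 + (1 - 11·x - 90·x^2 - 24·x^3 + 544·x^4 + 640·x^5)·Dx^3  (order 3).
h: a_k = 0, 1, -1/2, 19/3, 19/4, 107/5, …
ICs: h(0) = 0, h′(0) = 1, h′′(0) = -1.

f: a_k = 3, 3, 15, 27, 87, 195, …
g: a_k = -2, -4, 4, -8, 20, -56, …
L₀ := lclm(L_f,L_g); ord L₀ ≤ 1+1.
h=∫h₀ ⇒ L = L₀·Dx.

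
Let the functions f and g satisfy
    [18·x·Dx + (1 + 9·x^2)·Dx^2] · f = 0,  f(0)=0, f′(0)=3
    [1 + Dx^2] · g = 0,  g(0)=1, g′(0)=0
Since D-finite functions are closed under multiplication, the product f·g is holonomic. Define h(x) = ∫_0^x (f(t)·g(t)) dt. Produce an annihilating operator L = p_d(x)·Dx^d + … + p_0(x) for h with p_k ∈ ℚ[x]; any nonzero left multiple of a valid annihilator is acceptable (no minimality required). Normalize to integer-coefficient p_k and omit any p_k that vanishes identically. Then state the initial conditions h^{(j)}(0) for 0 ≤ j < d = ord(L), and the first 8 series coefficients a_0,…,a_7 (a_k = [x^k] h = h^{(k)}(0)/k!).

L = (370 + 9594·x^2 + 4131·x^4 + 2916·x^6 + 6561·x^8)·Dx + (684·x + 6804·x^3 + 8748·x^5 + 26244·x^7)·Dx^2 + (380 + 9792·x^2 + 5346·x^4 + 5832·x^6 + 13122·x^8)·Dx^3 + (684·x + 6804·x^3 + 8748·x^5 + 26244·x^7)·Dx^4 + (10 + 198·x^2 + 1215·x^4 + 2916·x^6 + 6561·x^8)·Dx^5  (order 5).
h: a_k = 0, 0, 3/2, 0, -21/8, 0, 2129/240, 0, …
ICs: h(0) = 0, h′(0) = 0, h′′(0) = 3, h′′′(0) = 0, h′′′′(0) = -63.

f: a_k = 0, 3, 0, -9, 0, 243/5, 0, -2187/7, …
g: a_k = 1, 0, -1/2, 0, 1/24, 0, -1/720, 0, …
Product ⇒ symmetric product L₀, ord ≤ 4.
h=∫₀ˣh₀: take L = L₀·Dx.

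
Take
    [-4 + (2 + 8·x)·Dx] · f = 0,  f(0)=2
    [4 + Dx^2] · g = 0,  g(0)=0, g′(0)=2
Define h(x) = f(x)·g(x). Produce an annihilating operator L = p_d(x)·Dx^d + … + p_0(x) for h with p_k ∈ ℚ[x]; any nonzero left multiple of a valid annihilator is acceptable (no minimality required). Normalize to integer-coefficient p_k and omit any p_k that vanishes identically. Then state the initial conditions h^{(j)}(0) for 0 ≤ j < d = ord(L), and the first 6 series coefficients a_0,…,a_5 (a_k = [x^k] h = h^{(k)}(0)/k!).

f: a_k = 2, 4, -4, 8, -20, 56, …
g: a_k = 0, 2, 0, -4/3, 0, 4/15, …
Product ⇒ symmetric product L₀, ord ≤ 2.
L = (16 + 32·x + 64·x^2) + (-4 - 16·x)·Dx + (1 + 8·x + 16·x^2)·Dx^2  (order 2).
h: a_k = 0, 4, 8, -32/3, 32/3, -512/15, …
ICs: h(0) = 0, h′(0) = 4.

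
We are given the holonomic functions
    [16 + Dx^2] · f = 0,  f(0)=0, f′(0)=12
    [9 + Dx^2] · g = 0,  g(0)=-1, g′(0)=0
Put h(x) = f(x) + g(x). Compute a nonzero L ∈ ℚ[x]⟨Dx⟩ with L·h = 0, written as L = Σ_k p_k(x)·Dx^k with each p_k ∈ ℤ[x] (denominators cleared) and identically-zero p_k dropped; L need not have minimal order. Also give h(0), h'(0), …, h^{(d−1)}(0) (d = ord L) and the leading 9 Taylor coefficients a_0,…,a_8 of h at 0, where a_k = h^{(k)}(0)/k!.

f: a_k = 0, 12, 0, -32, 0, 128/5, 0, -1024/105, 0, …
g: a_k = -1, 0, 9/2, 0, -27/8, 0, 81/80, 0, -729/4480, …
Sum ⇒ L₀ = lclm(L_f,L_g) in ℚ(x)⟨Dx⟩.
L = 144 + 25·Dx^2 + Dx^4  (order 4).
h: a_k = -1, 12, 9/2, -32, -27/8, 128/5, 81/80, -1024/105, -729/4480, …
ICs: h(0) = -1, h′(0) = 12, h′′(0) = 9, h′′′(0) = -192.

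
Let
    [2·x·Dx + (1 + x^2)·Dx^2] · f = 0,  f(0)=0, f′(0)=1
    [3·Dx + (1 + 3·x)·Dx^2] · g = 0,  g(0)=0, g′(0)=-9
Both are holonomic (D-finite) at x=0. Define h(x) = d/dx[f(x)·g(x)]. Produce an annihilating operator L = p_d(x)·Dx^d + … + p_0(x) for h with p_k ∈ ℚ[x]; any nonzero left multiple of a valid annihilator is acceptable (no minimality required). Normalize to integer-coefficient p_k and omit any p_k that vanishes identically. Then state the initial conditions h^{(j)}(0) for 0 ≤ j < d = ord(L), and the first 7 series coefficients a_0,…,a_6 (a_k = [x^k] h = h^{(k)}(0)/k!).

L = (264 + 1260·x + 1008·x^2 + 3420·x^3 + 3240·x^4 + 4212·x^5 + 324·x^7) + (178 + 660·x + 3828·x^2 + 7308·x^3 + 12960·x^4 + 10044·x^5 + 11340·x^6 + 324·x^7 + 1134·x^8)·Dx + (132 + 608·x + 1728·x^2 + 4568·x^3 + 6456·x^4 + 8856·x^5 + 5184·x^6 + 5544·x^7 + 324·x^8 + 648·x^9)·Dx^2 + (13 + 102·x + 341·x^2 + 744·x^3 + 1138·x^4 + 1236·x^5 + 1386·x^6 + 648·x^7 + 657·x^8 + 54·x^9 + 81·x^10)·Dx^3  (order 3).
h: a_k = 0, -18, 81/2, -96, 1125/4, -4158/5, 48573/20, …
ICs: h(0) = 0, h′(0) = -18, h′′(0) = 81.

f: a_k = 0, 1, 0, -1/3, 0, 1/5, 0, …
g: a_k = 0, -9, 27/2, -27, 243/4, -729/5, 729/2, …
Product ⇒ symmetric product L₀, ord ≤ 4.
h=h₀': d/dx-closure on L₀ ⇒ L.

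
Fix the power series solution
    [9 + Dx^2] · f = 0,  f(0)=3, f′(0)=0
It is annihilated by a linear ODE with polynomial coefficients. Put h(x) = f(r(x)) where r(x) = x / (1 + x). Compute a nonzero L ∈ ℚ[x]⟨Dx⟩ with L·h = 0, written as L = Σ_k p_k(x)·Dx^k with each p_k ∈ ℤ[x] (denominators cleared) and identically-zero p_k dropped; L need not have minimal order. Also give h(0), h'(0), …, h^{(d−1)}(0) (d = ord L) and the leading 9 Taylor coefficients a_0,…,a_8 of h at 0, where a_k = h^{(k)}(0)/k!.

f: a_k = 3, 0, -27/2, 0, 81/8, 0, -243/80, 0, 2187/4480, …
L₀ from L_f via x↦r, Dx↦r'^{-1}Dx.
L = 9 + (2 + 6·x + 6·x^2 + 2·x^3)·Dx + (1 + 4·x + 6·x^2 + 4·x^3 + x^4)·Dx^2  (order 2).
h: a_k = 3, 0, -27/2, 27, -243/8, 27/2, 2457/80, -4131/40, 880659/4480, …
ICs: h(0) = 3, h′(0) = 0.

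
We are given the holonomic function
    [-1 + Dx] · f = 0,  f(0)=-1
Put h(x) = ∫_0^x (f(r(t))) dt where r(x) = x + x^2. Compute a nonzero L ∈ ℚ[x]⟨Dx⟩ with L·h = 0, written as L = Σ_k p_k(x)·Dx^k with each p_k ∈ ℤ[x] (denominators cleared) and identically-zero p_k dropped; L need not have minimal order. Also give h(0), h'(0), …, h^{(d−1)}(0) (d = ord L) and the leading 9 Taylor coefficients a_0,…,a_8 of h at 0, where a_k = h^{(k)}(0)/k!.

L = (-1 - 2·x)·Dx + Dx^2  (order 2).
h: a_k = 0, -1, -1/2, -1/2, -7/24, -5/24, -9/80, -331/5040, -1303/40320, …
ICs: h(0) = 0, h′(0) = -1.

f: a_k = -1, -1, -1/2, -1/6, -1/24, -1/120, -1/720, -1/5040, -1/40320, …
Change of var in L_f (x↦r) gives L₀.
Integrate: L := L₀·Dx.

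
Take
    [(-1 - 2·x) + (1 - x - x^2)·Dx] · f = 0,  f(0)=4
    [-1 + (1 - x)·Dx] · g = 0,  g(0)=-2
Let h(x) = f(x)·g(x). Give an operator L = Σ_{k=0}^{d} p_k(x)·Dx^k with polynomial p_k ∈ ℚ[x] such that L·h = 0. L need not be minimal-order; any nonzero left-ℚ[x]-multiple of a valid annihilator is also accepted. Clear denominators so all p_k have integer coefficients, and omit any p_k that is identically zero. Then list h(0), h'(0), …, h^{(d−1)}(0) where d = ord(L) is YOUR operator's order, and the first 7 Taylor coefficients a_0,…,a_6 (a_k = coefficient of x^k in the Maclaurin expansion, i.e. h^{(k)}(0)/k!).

L = (-2 + 3·x^2) + (1 - 2·x + x^3)·Dx  (order 1).
h: a_k = -8, -16, -32, -56, -96, -160, -264, …
ICs: h(0) = -8.

f: a_k = 4, 4, 8, 12, 20, 32, 52, …
g: a_k = -2, -2, -2, -2, -2, -2, -2, …
Product ⇒ symmetric product L₀, ord ≤ 1.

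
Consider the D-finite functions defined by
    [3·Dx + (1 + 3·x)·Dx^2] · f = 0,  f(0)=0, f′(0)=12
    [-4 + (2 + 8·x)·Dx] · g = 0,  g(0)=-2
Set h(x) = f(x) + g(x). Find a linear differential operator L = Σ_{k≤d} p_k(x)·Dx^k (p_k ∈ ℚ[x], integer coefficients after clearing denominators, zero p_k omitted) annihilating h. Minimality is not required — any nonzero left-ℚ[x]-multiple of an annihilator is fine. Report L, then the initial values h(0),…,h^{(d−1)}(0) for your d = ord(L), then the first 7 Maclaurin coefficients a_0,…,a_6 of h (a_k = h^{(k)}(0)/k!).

f: a_k = 0, 12, -18, 36, -81, 972/5, -486, …
g: a_k = -2, -4, 4, -8, 20, -56, 168, …
Sum ⇒ L₀ = lclm(L_f,L_g) in ℚ(x)⟨Dx⟩.
L = 36·x·Dx + (6 + 72·x + 180·x^2)·Dx^2 + (1 + 13·x + 54·x^2 + 72·x^3)·Dx^3  (order 3).
h: a_k = -2, 8, -14, 28, -61, 692/5, -318, …
ICs: h(0) = -2, h′(0) = 8, h′′(0) = -28.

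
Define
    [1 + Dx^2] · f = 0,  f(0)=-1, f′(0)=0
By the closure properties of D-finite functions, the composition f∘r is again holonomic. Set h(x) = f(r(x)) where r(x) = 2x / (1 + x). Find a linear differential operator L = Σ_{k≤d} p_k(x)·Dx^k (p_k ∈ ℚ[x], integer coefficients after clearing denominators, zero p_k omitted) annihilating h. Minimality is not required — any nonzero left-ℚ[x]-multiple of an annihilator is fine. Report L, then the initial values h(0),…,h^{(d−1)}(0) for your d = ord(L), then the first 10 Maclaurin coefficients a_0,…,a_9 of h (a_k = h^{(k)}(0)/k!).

L = 4 + (2 + 6·x + 6·x^2 + 2·x^3)·Dx + (1 + 4·x + 6·x^2 + 4·x^3 + x^4)·Dx^2  (order 2).
h: a_k = -1, 0, 2, -4, 16/3, -16/3, 154/45, 4/5, -2354/315, 5168/315, …
ICs: h(0) = -1, h′(0) = 0.

f: a_k = -1, 0, 1/2, 0, -1/24, 0, 1/720, 0, -1/40320, 0, …
h₀=f(r): pull back L_f along r ⇒ L₀.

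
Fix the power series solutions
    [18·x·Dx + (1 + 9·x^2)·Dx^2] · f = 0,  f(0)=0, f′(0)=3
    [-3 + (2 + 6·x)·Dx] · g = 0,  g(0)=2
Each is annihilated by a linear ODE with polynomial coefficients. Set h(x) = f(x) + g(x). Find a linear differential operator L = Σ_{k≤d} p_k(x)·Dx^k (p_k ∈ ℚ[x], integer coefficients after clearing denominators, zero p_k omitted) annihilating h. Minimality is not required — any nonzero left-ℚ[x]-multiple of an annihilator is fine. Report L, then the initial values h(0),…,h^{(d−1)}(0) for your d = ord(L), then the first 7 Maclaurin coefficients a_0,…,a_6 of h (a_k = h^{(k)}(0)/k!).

L = (-36 - 270·x + 972·x^2 + 1458·x^3)·Dx + (-33 - 144·x + 270·x^2 + 3888·x^3 + 5103·x^4)·Dx^2 + (-2 + 18·x + 108·x^2 + 324·x^3 + 1134·x^4 + 1458·x^5)·Dx^3  (order 3).
h: a_k = 2, 6, -9/4, -45/8, -405/64, 39609/640, -15309/512, …
ICs: h(0) = 2, h′(0) = 6, h′′(0) = -9/2.

f: a_k = 0, 3, 0, -9, 0, 243/5, 0, …
g: a_k = 2, 3, -9/4, 27/8, -405/64, 1701/128, -15309/512, …
L₀ := lclm(L_f,L_g); ord L₀ ≤ 2+1.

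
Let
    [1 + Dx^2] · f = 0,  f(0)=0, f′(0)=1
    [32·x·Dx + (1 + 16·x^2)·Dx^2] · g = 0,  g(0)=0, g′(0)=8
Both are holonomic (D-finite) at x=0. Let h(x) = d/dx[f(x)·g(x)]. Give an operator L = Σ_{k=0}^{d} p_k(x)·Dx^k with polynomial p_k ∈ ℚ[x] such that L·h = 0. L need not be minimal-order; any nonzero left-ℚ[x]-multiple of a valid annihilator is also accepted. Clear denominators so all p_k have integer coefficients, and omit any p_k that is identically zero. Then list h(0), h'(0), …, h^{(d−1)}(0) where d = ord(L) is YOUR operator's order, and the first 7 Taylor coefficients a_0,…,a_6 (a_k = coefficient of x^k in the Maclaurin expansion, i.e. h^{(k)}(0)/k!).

f: a_k = 0, 1, 0, -1/6, 0, 1/120, 0, …
g: a_k = 0, 8, 0, -128/3, 0, 2048/5, 0, …
f·g: L₀ = L_f ⊗_s L_g, ord ≤ 2·2.
Derive L from L₀ (diff closure).
L = (209105 + 6893664·x^2 + 261353216·x^4 + 52248576·x^6 - 2162688·x^8 - 60817408·x^10 + 16777216·x^12) + (108608·x + 9933824·x^3 + 133857280·x^5 + 44564480·x^7 + 20971520·x^9 + 67108864·x^11)·Dx + (210210 + 6980800·x^2 + 263314944·x^4 + 66224128·x^6 + 4063232·x^8 - 54525952·x^10 + 33554432·x^12)·Dx^2 + (108608·x + 9933824·x^3 + 133857280·x^5 + 44564480·x^7 + 20971520·x^9 + 67108864·x^11)·Dx^3 + (1105 + 87136·x^2 + 1961728·x^4 + 13975552·x^6 + 6225920·x^8 + 6291456·x^10 + 16777216·x^12)·Dx^4  (order 4).
h: a_k = 0, 16, 0, -176, 0, 7502/3, 0, …
ICs: h(0) = 0, h′(0) = 16, h′′(0) = 0, h′′′(0) = -1056.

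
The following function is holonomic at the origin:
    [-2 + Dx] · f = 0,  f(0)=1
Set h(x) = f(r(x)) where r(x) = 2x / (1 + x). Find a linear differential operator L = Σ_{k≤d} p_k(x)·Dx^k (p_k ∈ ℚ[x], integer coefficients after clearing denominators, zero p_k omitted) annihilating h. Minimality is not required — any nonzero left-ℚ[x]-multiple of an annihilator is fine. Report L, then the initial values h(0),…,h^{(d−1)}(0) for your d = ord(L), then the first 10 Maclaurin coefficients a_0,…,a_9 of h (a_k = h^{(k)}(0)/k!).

L = -4 + (1 + 2·x + x^2)·Dx  (order 1).
h: a_k = 1, 4, 4, -4/3, -4/3, 28/15, -44/45, -68/315, 316/315, -3316/2835, …
ICs: h(0) = 1.

f: a_k = 1, 2, 2, 4/3, 2/3, 4/15, 4/45, 8/315, 2/315, 4/2835, …
L₀ from L_f via x↦r, Dx↦r'^{-1}Dx.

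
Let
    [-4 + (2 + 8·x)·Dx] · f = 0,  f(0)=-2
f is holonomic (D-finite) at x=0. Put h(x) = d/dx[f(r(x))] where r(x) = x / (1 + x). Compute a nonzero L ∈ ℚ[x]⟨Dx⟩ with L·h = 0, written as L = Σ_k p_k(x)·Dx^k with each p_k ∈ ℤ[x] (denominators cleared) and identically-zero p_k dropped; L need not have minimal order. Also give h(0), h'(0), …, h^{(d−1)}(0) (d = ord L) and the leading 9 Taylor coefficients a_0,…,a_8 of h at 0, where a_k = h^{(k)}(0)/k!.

L = (-4 - 10·x) + (-1 - 6·x - 5·x^2)·Dx  (order 1).
h: a_k = -4, 16, -60, 240, -1020, 4512, -20468, 94400, -440460, …
ICs: h(0) = -4.

f: a_k = -2, -4, 4, -8, 20, -56, 168, -528, 1716, …
Change of var in L_f (x↦r) gives L₀.
h₀' ⇒ L via d/dx closure of L₀.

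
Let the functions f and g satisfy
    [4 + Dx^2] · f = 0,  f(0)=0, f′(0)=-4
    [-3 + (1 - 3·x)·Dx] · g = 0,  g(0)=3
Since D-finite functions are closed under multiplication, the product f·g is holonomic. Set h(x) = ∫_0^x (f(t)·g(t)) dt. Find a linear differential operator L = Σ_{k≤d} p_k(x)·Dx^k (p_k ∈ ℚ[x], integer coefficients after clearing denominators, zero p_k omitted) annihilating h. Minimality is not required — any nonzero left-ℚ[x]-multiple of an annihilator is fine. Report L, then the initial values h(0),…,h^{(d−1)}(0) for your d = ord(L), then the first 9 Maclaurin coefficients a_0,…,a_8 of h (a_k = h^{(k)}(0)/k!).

L = (-4 + 12·x)·Dx + 6·Dx^2 + (-1 + 3·x)·Dx^3  (order 3).
h: a_k = 0, 0, -6, -12, -25, -60, -2254/15, -1932/5, -212999/210, …
ICs: h(0) = 0, h′(0) = 0, h′′(0) = -12.

f: a_k = 0, -4, 0, 8/3, 0, -8/15, 0, 16/315, 0, …
g: a_k = 3, 9, 27, 81, 243, 729, 2187, 6561, 19683, …
Product ⇒ symmetric product L₀, ord ≤ 2.
h=∫h₀ ⇒ L = L₀·Dx.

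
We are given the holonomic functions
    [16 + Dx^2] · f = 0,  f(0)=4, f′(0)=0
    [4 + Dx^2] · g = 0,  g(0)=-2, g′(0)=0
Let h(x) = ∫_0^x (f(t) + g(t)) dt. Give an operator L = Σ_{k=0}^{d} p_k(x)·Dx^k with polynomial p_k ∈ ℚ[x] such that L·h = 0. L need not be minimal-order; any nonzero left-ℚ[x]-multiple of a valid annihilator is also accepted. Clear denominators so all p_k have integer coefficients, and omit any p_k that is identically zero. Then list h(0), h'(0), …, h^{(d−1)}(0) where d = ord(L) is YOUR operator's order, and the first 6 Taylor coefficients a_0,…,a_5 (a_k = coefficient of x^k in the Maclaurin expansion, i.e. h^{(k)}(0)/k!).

L = 64·Dx + 20·Dx^3 + Dx^5  (order 5).
h: a_k = 0, 2, 0, -28/3, 0, 124/15, …
ICs: h(0) = 0, h′(0) = 2, h′′(0) = 0, h′′′(0) = -56, h′′′′(0) = 0.

f: a_k = 4, 0, -32, 0, 128/3, 0, …
g: a_k = -2, 0, 4, 0, -4/3, 0, …
f+g: L₀ = lclm(L_f,L_g), ord ≤ 2+2.
Integrate: L := L₀·Dx.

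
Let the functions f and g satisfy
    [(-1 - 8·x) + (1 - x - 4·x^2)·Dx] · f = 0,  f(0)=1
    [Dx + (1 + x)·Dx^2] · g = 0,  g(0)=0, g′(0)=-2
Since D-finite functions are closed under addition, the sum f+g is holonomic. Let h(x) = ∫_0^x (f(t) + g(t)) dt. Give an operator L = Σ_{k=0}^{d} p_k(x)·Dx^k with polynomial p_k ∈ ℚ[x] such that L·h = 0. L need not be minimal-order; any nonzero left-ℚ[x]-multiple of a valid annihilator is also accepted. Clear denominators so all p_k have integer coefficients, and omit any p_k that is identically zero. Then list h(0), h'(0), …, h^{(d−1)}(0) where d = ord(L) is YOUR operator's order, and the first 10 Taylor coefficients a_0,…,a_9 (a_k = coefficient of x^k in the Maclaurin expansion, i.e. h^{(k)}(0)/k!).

f: a_k = 1, 1, 5, 9, 29, 65, 181, 441, 1165, 2929, …
g: a_k = 0, -2, 1, -2/3, 1/2, -2/5, 1/3, -2/7, 1/4, -2/9, …
f+g: L₀ = lclm(L_f,L_g), ord ≤ 1+2.
Integrate: L := L₀·Dx.
L = (74 + 562·x + 1120·x^2 + 1728·x^3 + 768·x^4)·Dx^2 + (52 + 576·x + 1636·x^2 + 3264·x^3 + 3488·x^4 + 1280·x^5)·Dx^3 + (-11 - 41·x - 53·x^2 + 185·x^3 + 704·x^4 + 752·x^5 + 256·x^6)·Dx^4  (order 4).
h: a_k = 0, 1, -1/2, 2, 25/12, 59/10, 323/30, 544/21, 3085/56, 4661/36, …
ICs: h(0) = 0, h′(0) = 1, h′′(0) = -1, h′′′(0) = 12.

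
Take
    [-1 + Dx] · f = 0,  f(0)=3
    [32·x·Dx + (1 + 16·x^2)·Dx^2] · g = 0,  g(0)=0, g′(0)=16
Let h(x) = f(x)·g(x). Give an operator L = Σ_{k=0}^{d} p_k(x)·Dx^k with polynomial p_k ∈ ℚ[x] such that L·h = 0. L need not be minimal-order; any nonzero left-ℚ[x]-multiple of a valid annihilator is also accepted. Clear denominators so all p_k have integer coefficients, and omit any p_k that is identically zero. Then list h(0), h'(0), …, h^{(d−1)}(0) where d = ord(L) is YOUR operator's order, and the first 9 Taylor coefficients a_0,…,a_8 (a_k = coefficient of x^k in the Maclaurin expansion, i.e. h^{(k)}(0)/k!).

f: a_k = 3, 3, 3/2, 1/2, 1/8, 1/40, 1/240, 1/1680, 1/13440, …
g: a_k = 0, 16, 0, -256/3, 0, 4096/5, 0, -65536/7, 0, …
h₀=f·g: eliminate ⇒ L₀, order ≤ 1·2.
L = (1 - 32·x + 16·x^2) + (-2 + 32·x - 32·x^2)·Dx + (1 + 16·x^2)·Dx^2  (order 2).
h: a_k = 0, 48, 48, -232, -248, 11658/5, 7246/3, -940403/35, -581267/21, …
ICs: h(0) = 0, h′(0) = 48.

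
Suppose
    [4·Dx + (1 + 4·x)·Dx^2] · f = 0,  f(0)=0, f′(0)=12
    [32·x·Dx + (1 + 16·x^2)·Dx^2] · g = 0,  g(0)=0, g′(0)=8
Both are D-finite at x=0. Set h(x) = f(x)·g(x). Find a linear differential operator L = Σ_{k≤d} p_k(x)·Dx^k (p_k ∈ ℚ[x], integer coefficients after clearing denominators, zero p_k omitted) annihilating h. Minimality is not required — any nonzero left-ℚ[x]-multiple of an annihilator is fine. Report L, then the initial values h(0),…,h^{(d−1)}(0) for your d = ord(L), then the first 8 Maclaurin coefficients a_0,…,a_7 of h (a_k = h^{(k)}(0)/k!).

L = (1536 + 11264·x + 81920·x^2 + 638976·x^3 + 1966080·x^4 + 3407872·x^5 + 4194304·x^7)·Dx + (288 + 7936·x + 78848·x^2 + 495616·x^3 + 2228224·x^4 + 6094848·x^5 + 9175040·x^6 + 3145728·x^7 + 14680064·x^8)·Dx^2 + (48 + 1024·x + 12288·x^2 + 79872·x^3 + 368640·x^4 + 1277952·x^5 + 3145728·x^6 + 4718592·x^7 + 3145728·x^8 + 8388608·x^9)·Dx^3 + (5 + 72·x + 592·x^2 + 3584·x^3 + 16896·x^4 + 61440·x^5 + 172032·x^6 + 393216·x^7 + 589824·x^8 + 524288·x^9 + 1048576·x^10)·Dx^4  (order 4).
h: a_k = 0, 0, 96, -192, 0, -512, 106496/15, -90112/5, …
ICs: h(0) = 0, h′(0) = 0, h′′(0) = 192, h′′′(0) = -1152.

f: a_k = 0, 12, -24, 64, -192, 3072/5, -2048, 49152/7, …
g: a_k = 0, 8, 0, -128/3, 0, 2048/5, 0, -32768/7, …
Sym-product of L_f,L_g gives L₀ (≤ ord 4).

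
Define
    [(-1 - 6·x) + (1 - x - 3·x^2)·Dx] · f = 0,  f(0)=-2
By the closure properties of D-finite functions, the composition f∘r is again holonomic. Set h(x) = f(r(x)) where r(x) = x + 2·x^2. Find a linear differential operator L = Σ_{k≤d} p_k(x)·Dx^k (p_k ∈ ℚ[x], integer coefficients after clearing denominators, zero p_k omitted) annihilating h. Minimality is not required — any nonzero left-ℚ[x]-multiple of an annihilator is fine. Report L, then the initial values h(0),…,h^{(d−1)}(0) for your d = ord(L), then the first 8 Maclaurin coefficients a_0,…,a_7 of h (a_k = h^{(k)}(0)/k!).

L = (1 + 10·x + 36·x^2 + 48·x^3) + (-1 + x + 5·x^2 + 12·x^3 + 12·x^4)·Dx  (order 1).
h: a_k = -2, -2, -12, -46, -154, -552, -2018, -7178, …
ICs: h(0) = -2.

f: a_k = -2, -2, -8, -14, -38, -80, -194, -434, …
Substitute x→r, Dx→(1/r')Dx; clear ⇒ L₀.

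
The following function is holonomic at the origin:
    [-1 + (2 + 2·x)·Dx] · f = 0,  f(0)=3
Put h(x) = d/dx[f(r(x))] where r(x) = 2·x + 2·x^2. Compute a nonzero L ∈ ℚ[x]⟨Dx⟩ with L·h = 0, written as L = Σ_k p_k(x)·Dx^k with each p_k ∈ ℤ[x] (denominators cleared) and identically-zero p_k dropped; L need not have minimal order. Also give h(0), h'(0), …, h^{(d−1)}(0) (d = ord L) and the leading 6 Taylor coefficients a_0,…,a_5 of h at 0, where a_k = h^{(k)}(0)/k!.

L = 1 + (-1 - 4·x - 6·x^2 - 4·x^3)·Dx  (order 1).
h: a_k = 3, 3, -9/2, 9/2, -15/8, -27/8, …
ICs: h(0) = 3.

f: a_k = 3, 3/2, -3/8, 3/16, -15/128, 21/256, …
Change of var in L_f (x↦r) gives L₀.
h₀' ⇒ L via d/dx closure of L₀.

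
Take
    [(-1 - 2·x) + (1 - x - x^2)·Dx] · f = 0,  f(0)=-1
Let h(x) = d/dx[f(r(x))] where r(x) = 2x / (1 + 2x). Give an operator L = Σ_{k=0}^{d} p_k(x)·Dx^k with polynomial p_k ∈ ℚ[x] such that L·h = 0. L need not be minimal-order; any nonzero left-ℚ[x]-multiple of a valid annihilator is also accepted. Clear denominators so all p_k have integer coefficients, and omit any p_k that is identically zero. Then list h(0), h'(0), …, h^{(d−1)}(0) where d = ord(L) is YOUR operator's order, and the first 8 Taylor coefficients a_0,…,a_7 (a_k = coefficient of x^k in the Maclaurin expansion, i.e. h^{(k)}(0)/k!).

f: a_k = -1, -1, -2, -3, -5, -8, -13, -21, …
Substitute x→r, Dx→(1/r')Dx; clear ⇒ L₀.
Differentiate: ansatz ord ≤ ord L₀ ⇒ L.
L = (4 + 24·x + 96·x^2 + 96·x^3) + (-1 - 10·x - 24·x^2 + 8·x^3 + 48·x^4)·Dx  (order 1).
h: a_k = -2, -8, 0, -64, 160, -768, 2688, -10240, …
ICs: h(0) = -2.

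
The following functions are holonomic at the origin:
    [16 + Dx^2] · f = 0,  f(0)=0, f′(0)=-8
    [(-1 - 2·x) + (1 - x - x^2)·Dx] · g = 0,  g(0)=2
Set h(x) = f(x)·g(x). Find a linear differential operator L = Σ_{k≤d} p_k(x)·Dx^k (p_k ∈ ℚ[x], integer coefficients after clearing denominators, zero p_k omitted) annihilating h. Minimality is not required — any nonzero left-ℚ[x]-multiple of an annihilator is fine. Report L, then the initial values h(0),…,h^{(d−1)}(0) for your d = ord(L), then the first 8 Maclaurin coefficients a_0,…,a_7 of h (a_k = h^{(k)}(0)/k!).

f: a_k = 0, -8, 0, 64/3, 0, -256/15, 0, 2048/315, …
g: a_k = 2, 2, 4, 6, 10, 16, 26, 42, …
L₀ := L_f ⊗_s L_g (sym. prod.), ord ≤ 2.
L = (-14 + 16·x + 16·x^2) + (2 + 4·x)·Dx + (-1 + x + x^2)·Dx^2  (order 2).
h: a_k = 0, -16, -16, 32/3, -16/3, -144/5, -512/15, -15728/315, …
ICs: h(0) = 0, h′(0) = -16.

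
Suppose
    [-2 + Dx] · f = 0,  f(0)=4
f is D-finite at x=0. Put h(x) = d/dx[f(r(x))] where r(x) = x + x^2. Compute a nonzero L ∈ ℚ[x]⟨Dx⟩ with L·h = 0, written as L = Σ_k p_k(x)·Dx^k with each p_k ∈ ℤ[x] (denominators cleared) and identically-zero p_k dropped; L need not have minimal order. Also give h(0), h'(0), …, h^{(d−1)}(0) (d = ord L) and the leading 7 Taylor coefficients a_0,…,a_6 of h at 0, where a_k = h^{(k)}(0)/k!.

L = (4 + 8·x + 8·x^2) + (-1 - 2·x)·Dx  (order 1).
h: a_k = 8, 32, 64, 320/3, 416/3, 2432/15, 7424/45, …
ICs: h(0) = 8.

f: a_k = 4, 8, 8, 16/3, 8/3, 16/15, 16/45, …
f∘r: x↦r, Dx↦Dx/r' in L_f ⇒ L₀.
Differentiate: ansatz ord ≤ ord L₀ ⇒ L.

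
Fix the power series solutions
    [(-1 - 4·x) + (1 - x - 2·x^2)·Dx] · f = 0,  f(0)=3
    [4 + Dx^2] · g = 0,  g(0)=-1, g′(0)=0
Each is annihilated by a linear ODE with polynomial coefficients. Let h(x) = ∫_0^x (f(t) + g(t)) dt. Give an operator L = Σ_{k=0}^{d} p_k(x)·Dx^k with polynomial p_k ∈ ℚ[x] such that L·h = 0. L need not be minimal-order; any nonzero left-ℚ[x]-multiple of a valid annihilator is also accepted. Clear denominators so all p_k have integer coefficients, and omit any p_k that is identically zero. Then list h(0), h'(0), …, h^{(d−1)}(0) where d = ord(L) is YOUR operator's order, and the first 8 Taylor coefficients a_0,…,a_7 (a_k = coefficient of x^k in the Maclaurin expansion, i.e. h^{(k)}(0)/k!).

f: a_k = 3, 3, 9, 15, 33, 63, 129, 255, …
g: a_k = -1, 0, 2, 0, -2/3, 0, 4/45, 0, …
f+g: L₀ = lclm(L_f,L_g), ord ≤ 1+2.
h=∫h₀ ⇒ L = L₀·Dx.
L = (68 + 304·x + 200·x^2 + 320·x^3 + 160·x^4 + 128·x^5)·Dx + (-20 + 12·x + 24·x^2 + 8·x^3 + 48·x^4 + 96·x^5 + 64·x^6)·Dx^2 + (17 + 76·x + 50·x^2 + 80·x^3 + 40·x^4 + 32·x^5)·Dx^3 + (-5 + 3·x + 6·x^2 + 2·x^3 + 12·x^4 + 24·x^5 + 16·x^6)·Dx^4  (order 4).
h: a_k = 0, 2, 3/2, 11/3, 15/4, 97/15, 21/2, 5809/315, …
ICs: h(0) = 0, h′(0) = 2, h′′(0) = 3, h′′′(0) = 22.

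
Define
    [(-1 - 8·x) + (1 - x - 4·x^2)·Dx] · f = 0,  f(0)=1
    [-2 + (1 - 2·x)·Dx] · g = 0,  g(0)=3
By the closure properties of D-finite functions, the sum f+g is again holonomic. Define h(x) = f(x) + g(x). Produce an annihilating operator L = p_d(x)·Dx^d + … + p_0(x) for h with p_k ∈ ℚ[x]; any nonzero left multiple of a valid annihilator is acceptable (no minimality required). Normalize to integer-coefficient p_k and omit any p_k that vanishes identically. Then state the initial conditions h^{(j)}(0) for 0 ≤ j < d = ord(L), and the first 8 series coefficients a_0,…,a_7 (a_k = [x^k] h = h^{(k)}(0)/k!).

L = (12 - 48·x + 192·x^2 - 128·x^3) + (-2 - 96·x^2 + 352·x^3 - 256·x^4)·Dx + (-1 + 11·x - 30·x^2 + 80·x^4 - 64·x^5)·Dx^2  (order 2).
h: a_k = 4, 7, 17, 33, 77, 161, 373, 825, …
ICs: h(0) = 4, h′(0) = 7.

f: a_k = 1, 1, 5, 9, 29, 65, 181, 441, …
g: a_k = 3, 6, 12, 24, 48, 96, 192, 384, …
Weyl lclm of L_f,L_g ⇒ L₀ (ord ≤ 2).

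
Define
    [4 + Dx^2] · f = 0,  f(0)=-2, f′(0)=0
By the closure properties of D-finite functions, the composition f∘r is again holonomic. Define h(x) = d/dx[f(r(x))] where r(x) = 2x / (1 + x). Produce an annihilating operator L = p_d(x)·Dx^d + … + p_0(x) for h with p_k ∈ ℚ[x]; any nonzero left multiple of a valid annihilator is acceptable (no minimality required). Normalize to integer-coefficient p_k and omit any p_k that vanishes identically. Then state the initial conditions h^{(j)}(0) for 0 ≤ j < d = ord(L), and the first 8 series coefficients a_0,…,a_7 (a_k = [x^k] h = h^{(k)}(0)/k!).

L = (22 + 12·x + 6·x^2) + (6 + 18·x + 18·x^2 + 6·x^3)·Dx + (1 + 4·x + 6·x^2 + 4·x^3 + x^4)·Dx^2  (order 2).
h: a_k = 0, 32, -96, 320/3, 320/3, -10976/15, 9184/5, -201088/63, …
ICs: h(0) = 0, h′(0) = 32.

f: a_k = -2, 0, 4, 0, -4/3, 0, 8/45, 0, …
Substitute x→r, Dx→(1/r')Dx; clear ⇒ L₀.
Differentiate: ansatz ord ≤ ord L₀ ⇒ L.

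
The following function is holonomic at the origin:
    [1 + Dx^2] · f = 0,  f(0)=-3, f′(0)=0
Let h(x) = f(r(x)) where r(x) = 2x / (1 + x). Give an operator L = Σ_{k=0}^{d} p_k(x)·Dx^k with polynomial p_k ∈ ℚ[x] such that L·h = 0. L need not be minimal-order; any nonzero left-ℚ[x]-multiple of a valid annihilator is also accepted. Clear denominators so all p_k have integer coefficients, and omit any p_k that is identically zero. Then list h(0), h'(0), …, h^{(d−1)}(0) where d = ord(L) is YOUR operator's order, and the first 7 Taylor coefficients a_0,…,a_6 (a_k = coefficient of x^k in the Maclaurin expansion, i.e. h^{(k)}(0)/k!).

f: a_k = -3, 0, 3/2, 0, -1/8, 0, 1/240, …
Change of var in L_f (x↦r) gives L₀.
L = 4 + (2 + 6·x + 6·x^2 + 2·x^3)·Dx + (1 + 4·x + 6·x^2 + 4·x^3 + x^4)·Dx^2  (order 2).
h: a_k = -3, 0, 6, -12, 16, -16, 154/15, …
ICs: h(0) = -3, h′(0) = 0.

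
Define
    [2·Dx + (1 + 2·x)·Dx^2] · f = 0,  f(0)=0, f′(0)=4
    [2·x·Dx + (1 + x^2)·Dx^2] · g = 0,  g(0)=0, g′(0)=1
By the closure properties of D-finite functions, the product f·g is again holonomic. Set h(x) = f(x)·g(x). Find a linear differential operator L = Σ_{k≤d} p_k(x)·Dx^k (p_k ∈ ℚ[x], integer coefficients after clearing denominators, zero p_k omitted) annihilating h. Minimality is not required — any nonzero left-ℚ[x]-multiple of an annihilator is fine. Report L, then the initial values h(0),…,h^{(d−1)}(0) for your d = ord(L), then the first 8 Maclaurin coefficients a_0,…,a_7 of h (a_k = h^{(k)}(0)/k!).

f: a_k = 0, 4, -4, 16/3, -8, 64/5, -64/3, 256/7, …
g: a_k = 0, 1, 0, -1/3, 0, 1/5, 0, -1/7, …
Sym-product of L_f,L_g gives L₀ (≤ ord 4).
L = (24 + 80·x + 88·x^2 + 240·x^3 + 240·x^4 + 208·x^5 + 16·x^7)·Dx + (12 + 80·x + 332·x^2 + 608·x^3 + 880·x^4 + 744·x^5 + 560·x^6 + 24·x^7 + 56·x^8)·Dx^2 + (12 + 52·x + 168·x^2 + 372·x^3 + 516·x^4 + 564·x^5 + 384·x^6 + 276·x^7 + 24·x^8 + 32·x^9)·Dx^3 + (2 + 12·x + 34·x^2 + 64·x^3 + 87·x^4 + 96·x^5 + 84·x^6 + 48·x^7 + 33·x^8 + 4·x^9 + 4·x^10)·Dx^4  (order 4).
h: a_k = 0, 0, 4, -4, 4, -20/3, 532/45, -292/15, …
ICs: h(0) = 0, h′(0) = 0, h′′(0) = 8, h′′′(0) = -24.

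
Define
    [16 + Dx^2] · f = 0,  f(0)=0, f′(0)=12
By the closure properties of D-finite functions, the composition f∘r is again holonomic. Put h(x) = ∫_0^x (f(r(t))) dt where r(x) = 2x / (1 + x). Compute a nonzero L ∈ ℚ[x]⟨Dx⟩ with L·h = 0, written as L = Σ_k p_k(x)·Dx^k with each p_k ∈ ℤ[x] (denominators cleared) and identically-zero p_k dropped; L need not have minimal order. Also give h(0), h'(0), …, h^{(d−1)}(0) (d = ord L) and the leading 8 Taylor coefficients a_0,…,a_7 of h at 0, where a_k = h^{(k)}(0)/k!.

L = 64·Dx + (2 + 6·x + 6·x^2 + 2·x^3)·Dx^2 + (1 + 4·x + 6·x^2 + 4·x^3 + x^4)·Dx^3  (order 3).
h: a_k = 0, 0, 12, -8, -58, 744/5, -1732/15, -1560/7, …
ICs: h(0) = 0, h′(0) = 0, h′′(0) = 24.

f: a_k = 0, 12, 0, -32, 0, 128/5, 0, -1024/105, …
Change of var in L_f (x↦r) gives L₀.
∫: right-multiply L₀ by Dx.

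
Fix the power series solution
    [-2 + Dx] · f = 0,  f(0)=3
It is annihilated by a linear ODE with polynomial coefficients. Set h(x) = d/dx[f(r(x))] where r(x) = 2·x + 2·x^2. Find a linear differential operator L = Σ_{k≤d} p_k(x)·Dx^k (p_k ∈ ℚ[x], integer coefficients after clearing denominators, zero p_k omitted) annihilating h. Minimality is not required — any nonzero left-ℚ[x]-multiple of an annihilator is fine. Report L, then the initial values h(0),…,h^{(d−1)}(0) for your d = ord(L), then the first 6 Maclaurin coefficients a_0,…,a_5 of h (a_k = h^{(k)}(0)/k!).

L = (6 + 16·x + 16·x^2) + (-1 - 2·x)·Dx  (order 1).
h: a_k = 12, 72, 240, 608, 1248, 11072/5, …
ICs: h(0) = 12.

f: a_k = 3, 6, 6, 4, 2, 4/5, …
f∘r: x↦r, Dx↦Dx/r' in L_f ⇒ L₀.
h=h₀': d/dx-closure on L₀ ⇒ L.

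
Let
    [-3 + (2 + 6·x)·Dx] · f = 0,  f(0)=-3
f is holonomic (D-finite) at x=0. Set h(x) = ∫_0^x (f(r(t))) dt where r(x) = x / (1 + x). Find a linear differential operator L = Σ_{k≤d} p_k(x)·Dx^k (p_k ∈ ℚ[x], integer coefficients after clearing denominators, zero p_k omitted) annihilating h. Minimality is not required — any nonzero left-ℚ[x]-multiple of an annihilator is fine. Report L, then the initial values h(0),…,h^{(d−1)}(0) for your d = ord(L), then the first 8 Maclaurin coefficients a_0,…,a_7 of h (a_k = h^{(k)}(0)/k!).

L = -3·Dx + (2 + 10·x + 8·x^2)·Dx^2  (order 2).
h: a_k = 0, -3, -9/4, 21/8, -261/64, 5031/640, -9069/512, 318915/7168, …
ICs: h(0) = 0, h′(0) = -3.

f: a_k = -3, -9/2, 27/8, -81/16, 1215/128, -5103/256, 45927/1024, -216513/2048, …
h₀=f(r): pull back L_f along r ⇒ L₀.
Integrate: L := L₀·Dx.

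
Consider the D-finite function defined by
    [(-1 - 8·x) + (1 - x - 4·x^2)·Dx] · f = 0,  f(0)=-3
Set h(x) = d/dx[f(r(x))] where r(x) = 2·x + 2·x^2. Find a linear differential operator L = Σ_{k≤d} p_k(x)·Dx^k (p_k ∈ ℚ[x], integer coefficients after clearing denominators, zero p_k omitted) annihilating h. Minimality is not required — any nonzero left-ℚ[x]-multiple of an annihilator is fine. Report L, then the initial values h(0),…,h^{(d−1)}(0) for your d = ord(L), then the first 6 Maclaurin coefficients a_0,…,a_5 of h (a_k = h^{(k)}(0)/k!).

f: a_k = -3, -3, -15, -27, -87, -195, …
L₀ from L_f via x↦r, Dx↦r'^{-1}Dx.
h₀' ⇒ L via d/dx closure of L₀.
L = (22 + 204·x + 1260·x^2 + 4672·x^3 + 8736·x^4 + 7680·x^5 + 2560·x^6) + (-1 - 16·x + 6·x^2 + 420·x^3 + 1520·x^4 + 2400·x^5 + 1792·x^6 + 512·x^7)·Dx  (order 1).
h: a_k = -6, -132, -1008, -8400, -62280, -447120, …
ICs: h(0) = -6.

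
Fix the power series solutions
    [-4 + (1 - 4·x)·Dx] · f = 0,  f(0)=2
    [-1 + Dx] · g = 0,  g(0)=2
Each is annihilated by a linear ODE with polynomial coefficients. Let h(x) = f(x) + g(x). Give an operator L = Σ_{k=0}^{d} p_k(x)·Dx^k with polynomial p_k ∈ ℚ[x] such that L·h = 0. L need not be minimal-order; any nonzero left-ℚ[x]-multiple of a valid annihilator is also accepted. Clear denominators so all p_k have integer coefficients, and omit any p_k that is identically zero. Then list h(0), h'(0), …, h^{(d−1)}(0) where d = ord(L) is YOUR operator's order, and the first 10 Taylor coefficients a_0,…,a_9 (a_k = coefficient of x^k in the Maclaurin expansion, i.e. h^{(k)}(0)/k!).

L = (-28 - 16·x) + (31 + 8·x - 16·x^2)·Dx + (-3 + 8·x + 16·x^2)·Dx^2  (order 2).
h: a_k = 4, 10, 33, 385/3, 6145/12, 122881/60, 2949121/360, 82575361/2520, 2642411521/20160, 95126814721/181440, …
ICs: h(0) = 4, h′(0) = 10.

f: a_k = 2, 8, 32, 128, 512, 2048, 8192, 32768, 131072, 524288, …
g: a_k = 2, 2, 1, 1/3, 1/12, 1/60, 1/360, 1/2520, 1/20160, 1/181440, …
Sum ⇒ L₀ = lclm(L_f,L_g) in ℚ(x)⟨Dx⟩.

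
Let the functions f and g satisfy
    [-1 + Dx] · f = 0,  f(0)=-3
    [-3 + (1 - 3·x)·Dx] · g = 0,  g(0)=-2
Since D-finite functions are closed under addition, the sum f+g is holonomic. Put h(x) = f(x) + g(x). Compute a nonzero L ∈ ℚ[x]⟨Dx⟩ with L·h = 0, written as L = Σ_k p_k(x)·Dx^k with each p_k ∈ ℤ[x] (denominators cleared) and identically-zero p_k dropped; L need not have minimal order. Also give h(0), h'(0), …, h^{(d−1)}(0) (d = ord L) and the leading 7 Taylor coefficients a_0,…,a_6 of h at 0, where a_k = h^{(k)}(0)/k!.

f: a_k = -3, -3, -3/2, -1/2, -1/8, -1/40, -1/240, …
g: a_k = -2, -6, -18, -54, -162, -486, -1458, …
Weyl lclm of L_f,L_g ⇒ L₀ (ord ≤ 2).
L = (15 + 9·x) + (-17 - 6·x + 9·x^2)·Dx + (2 - 3·x - 9·x^2)·Dx^2  (order 2).
h: a_k = -5, -9, -39/2, -109/2, -1297/8, -19441/40, -349921/240, …
ICs: h(0) = -5, h′(0) = -9.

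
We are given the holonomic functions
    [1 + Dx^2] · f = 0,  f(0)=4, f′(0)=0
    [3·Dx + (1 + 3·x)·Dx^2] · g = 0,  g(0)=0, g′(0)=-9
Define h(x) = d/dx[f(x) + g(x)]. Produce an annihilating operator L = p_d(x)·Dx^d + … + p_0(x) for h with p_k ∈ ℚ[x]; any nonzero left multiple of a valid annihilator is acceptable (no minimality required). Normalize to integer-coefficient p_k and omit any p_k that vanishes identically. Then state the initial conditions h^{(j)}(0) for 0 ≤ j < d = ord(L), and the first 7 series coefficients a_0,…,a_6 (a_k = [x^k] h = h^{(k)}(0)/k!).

f: a_k = 4, 0, -2, 0, 1/6, 0, -1/180, …
g: a_k = 0, -9, 27/2, -27, 243/4, -729/5, 729/2, …
Sum ⇒ L₀ = lclm(L_f,L_g) in ℚ(x)⟨Dx⟩.
Differentiate: ansatz ord ≤ ord L₀ ⇒ L.
L = (165 + 18·x + 27·x^2) + (19 + 63·x + 27·x^2 + 27·x^3)·Dx + (165 + 18·x + 27·x^2)·Dx^2 + (19 + 63·x + 27·x^2 + 27·x^3)·Dx^3  (order 3).
h: a_k = -9, 23, -81, 731/3, -729, 65609/30, -6561, …
ICs: h(0) = -9, h′(0) = 23, h′′(0) = -162.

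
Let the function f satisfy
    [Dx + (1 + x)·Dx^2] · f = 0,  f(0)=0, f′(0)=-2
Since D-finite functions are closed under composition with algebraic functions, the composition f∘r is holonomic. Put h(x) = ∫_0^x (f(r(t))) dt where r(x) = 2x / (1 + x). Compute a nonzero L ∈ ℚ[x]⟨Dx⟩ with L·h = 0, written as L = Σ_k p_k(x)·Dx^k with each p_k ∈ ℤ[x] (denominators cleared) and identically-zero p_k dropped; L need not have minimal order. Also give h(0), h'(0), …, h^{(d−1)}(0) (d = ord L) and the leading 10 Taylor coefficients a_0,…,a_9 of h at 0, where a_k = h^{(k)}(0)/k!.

L = (4 + 6·x)·Dx^2 + (1 + 4·x + 3·x^2)·Dx^3  (order 3).
h: a_k = 0, 0, -2, 8/3, -13/3, 8, -242/15, 104/3, -1093/14, 1640/9, …
ICs: h(0) = 0, h′(0) = 0, h′′(0) = -4.

f: a_k = 0, -2, 1, -2/3, 1/2, -2/5, 1/3, -2/7, 1/4, -2/9, …
Change of var in L_f (x↦r) gives L₀.
∫: right-multiply L₀ by Dx.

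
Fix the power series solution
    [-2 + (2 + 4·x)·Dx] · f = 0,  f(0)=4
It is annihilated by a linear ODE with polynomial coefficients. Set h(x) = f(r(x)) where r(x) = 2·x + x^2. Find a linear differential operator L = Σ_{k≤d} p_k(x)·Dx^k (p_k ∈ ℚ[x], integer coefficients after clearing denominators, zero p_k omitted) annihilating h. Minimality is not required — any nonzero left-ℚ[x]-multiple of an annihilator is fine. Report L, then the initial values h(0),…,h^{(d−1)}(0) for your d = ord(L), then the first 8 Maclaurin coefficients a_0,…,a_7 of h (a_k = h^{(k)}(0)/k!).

L = (-2 - 2·x) + (1 + 4·x + 2·x^2)·Dx  (order 1).
h: a_k = 4, 8, -4, 8, -18, 44, -114, 308, …
ICs: h(0) = 4.

f: a_k = 4, 4, -2, 2, -5/2, 7/2, -21/4, 33/4, …
L₀ from L_f via x↦r, Dx↦r'^{-1}Dx.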